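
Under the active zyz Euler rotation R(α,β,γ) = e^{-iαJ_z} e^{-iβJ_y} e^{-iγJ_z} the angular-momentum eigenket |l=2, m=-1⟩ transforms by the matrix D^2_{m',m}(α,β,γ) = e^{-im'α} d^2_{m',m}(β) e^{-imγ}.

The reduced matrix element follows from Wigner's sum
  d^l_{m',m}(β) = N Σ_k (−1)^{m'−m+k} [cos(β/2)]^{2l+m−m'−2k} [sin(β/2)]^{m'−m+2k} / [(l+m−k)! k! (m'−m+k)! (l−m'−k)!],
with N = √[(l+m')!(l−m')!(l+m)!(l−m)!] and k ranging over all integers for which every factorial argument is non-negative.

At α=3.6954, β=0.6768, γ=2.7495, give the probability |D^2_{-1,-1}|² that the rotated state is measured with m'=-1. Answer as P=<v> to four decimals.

D^2_{-1,-1}(3.6954,0.6768,2.7495) = e^{-i·-1·3.6954}·d^2_{-1,-1}(0.6768)·e^{-i·-1·2.7495}. Compute d first:
c=cos(0.6768/2)=0.943287, s=sin(0.6768/2)=0.331978; N=√[1·6·1·6]=6.000000
Admissible k: 0..1 (factorial args all ≥0)
  k=0: (−1)^0·6.0000/(6)·0.9433^4·0.3320^0 = +0.791727
  k=1: (−1)^1·6.0000/(2)·0.9433^2·0.3320^2 = -0.294190
d^2_{-1,-1}(0.6768) = +0.791727 -0.294190 = +0.497537
|D^2_{-1,-1}|² = |d^2_{-1,-1}(β)|² = (+0.497537)² = 0.247543 (the z-rotation phases have unit modulus)

P=0.2475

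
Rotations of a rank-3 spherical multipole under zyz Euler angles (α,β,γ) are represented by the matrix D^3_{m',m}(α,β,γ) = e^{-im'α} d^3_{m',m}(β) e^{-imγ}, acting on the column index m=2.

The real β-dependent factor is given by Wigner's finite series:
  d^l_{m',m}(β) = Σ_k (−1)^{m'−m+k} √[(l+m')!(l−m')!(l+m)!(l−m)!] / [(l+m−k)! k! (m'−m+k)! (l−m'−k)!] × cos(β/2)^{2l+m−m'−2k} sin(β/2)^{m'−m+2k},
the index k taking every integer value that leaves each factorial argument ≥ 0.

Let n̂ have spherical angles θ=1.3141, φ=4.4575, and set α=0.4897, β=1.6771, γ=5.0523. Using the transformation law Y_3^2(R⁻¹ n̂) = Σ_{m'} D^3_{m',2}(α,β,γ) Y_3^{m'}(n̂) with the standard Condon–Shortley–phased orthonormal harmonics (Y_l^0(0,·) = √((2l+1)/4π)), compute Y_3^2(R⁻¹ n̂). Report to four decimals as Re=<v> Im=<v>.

Need the full column D^3_{m',2} for m'=−3..3 at α=0.4897, β=1.6771, γ=5.0523.
cos(β/2)=0.668542, sin(β/2)=0.743675
d^3_{-3,2}: single k=5 term ⇒ +0.372494;  D = -0.262369-0.264413i
d^3_{-2,2}: k∈[4..5] ⇒ +0.683532 -0.169160 = +0.514372;  D = -0.491462-0.151800i
d^3_{-1,2}: k∈[3..4] ⇒ +0.777257 -0.480887 = +0.296370;  D = -0.291029+0.056008i
d^3_{0,2}: k∈[2..3] ⇒ +0.605119 -0.748772 = -0.143653;  D = +0.111716-0.090308i
d^3_{1,2}: k∈[1..2] ⇒ +0.314070 -0.777257 = -0.463187;  D = +0.180917-0.426393i
d^3_{2,2}: k∈[0..1] ⇒ +0.089284 -0.552396 = -0.463112;  D = -0.040898-0.461303i
d^3_{3,2}: single k=0 term ⇒ -0.243277;  D = -0.132940-0.203742i
Y_3^{m'}(θ=1.3141,φ=4.4575) and Σ D·Y over m':
  (-0.2624-0.2644i)·(+0.2614-0.2724i)  (-0.4915-0.1518i)·(-0.2119-0.1185i)  (-0.2910+0.0560i)·(+0.0534-0.2050i)  (+0.1117-0.0903i)·(-0.2537+0.0000i)  (+0.1809-0.4264i)·(-0.0534-0.2050i)  (-0.0409-0.4613i)·(-0.2119+0.1185i)  (-0.1329-0.2037i)·(-0.2614-0.2724i)
Y_3^2(R⁻¹ n̂) = -0.141394+0.346366i

Re=-0.1414 Im=0.3464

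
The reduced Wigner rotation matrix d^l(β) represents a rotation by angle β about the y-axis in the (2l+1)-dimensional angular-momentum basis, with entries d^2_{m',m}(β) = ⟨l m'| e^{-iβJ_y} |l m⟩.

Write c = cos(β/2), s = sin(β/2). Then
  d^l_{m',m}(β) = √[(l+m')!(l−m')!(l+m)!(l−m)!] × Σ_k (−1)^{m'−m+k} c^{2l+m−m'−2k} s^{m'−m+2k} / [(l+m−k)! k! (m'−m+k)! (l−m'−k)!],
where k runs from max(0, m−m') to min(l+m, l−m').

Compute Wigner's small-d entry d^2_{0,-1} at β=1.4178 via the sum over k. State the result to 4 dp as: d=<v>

d=-0.1845

d^2_{0,-1}(β=1.4178) via Wigner's sum:
With c≡cos(β/2)=0.759078 and s≡sin(β/2)=0.650999, N=[2·2·1·6]^{1/2}=4.898979
The bounds max(0,m−m')=0 and min(l+m,l−m')=1 give 2 terms
  k=0: (−1)^1·4.8990/(2)·0.7591^3·0.6510^1 = -0.697455
  k=1: (−1)^2·4.8990/(2)·0.7591^1·0.6510^3 = +0.512984
d^2_{0,-1}(1.4178) = -0.697455 +0.512984 = -0.184471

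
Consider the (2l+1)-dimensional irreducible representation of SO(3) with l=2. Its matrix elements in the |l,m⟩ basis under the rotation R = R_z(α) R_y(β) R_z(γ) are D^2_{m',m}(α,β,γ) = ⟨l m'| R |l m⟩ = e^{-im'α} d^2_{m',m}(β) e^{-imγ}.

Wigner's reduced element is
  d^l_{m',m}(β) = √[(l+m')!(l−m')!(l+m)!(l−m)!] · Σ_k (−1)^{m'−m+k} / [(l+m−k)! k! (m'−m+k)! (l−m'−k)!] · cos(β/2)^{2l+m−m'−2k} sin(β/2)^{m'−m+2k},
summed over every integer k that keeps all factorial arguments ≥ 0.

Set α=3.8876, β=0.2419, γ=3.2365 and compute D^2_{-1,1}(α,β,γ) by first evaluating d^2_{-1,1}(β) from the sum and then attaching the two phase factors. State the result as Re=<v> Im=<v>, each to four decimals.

Re=0.0341 Im=0.0260

Split into d^2_{-1,1}(β=0.2419) × two z-phases.
With c≡cos(β/2)=0.992694 and s≡sin(β/2)=0.120655, N=[1·6·6·1]^{1/2}=6.000000
Admissible k: 2..3 (factorial args all ≥0)
  k=2: (−1)^0·6.0000/(2)·0.9927^2·0.1207^2 = +0.043037
  k=3: (−1)^1·6.0000/(6)·0.9927^0·0.1207^4 = -0.000212
d^2_{-1,1}(0.2419) = +0.043037 -0.000212 = +0.042825
Phases: e^{-i·(-1)·3.8876}=-0.734405-0.678712i, e^{-i·(1)·3.2365}=-0.995500+0.094765i ⇒ D=+0.034064+0.025955i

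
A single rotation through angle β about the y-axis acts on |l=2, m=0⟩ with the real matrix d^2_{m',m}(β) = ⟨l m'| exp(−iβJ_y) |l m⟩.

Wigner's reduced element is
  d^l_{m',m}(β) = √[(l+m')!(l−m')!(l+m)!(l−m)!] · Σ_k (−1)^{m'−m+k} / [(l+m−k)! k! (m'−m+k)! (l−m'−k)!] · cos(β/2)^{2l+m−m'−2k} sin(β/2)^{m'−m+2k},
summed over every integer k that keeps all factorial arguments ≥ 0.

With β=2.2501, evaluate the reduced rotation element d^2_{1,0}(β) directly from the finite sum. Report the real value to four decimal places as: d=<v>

d=0.5986

d^2_{1,0}(β=2.2501) via Wigner's sum:
With c≡cos(β/2)=0.431131 and s≡sin(β/2)=0.902289, N=[6·1·2·2]^{1/2}=4.898979
k∈{0,1} keeps every argument non-negative
  k=0: (−1)^1·4.8990/(2)·0.4311^3·0.9023^1 = -0.177113
  k=1: (−1)^2·4.8990/(2)·0.4311^1·0.9023^3 = +0.775751
d^2_{1,0}(2.2501) = -0.177113 +0.775751 = +0.598638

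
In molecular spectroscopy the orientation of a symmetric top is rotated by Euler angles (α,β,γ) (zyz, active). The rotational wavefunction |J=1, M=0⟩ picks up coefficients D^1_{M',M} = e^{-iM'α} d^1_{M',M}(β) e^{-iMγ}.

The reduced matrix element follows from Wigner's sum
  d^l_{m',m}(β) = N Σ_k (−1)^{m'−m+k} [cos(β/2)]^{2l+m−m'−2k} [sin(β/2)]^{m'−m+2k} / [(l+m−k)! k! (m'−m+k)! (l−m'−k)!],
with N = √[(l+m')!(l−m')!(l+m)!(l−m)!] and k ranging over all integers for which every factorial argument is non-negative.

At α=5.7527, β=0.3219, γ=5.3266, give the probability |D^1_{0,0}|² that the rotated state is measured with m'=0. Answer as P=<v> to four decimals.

P=0.8999

First d^1_{0,0}(β=0.3219), then the phase factors e^{-i(0)α} and e^{-i(0)γ}:
With c≡cos(β/2)=0.987075 and s≡sin(β/2)=0.160256, N=[1·1·1·1]^{1/2}=1.000000
Admissible k: 0..1 (factorial args all ≥0)
  k=0: (−1)^0·1.0000/(1)·0.9871^2·0.1603^0 = +0.974318
  k=1: (−1)^1·1.0000/(1)·0.9871^0·0.1603^2 = -0.025682
d^1_{0,0}(0.3219) = +0.974318 -0.025682 = +0.948636
|D^1_{0,0}|² = |d^1_{0,0}(β)|² = (+0.948636)² = 0.899910 (the z-rotation phases have unit modulus)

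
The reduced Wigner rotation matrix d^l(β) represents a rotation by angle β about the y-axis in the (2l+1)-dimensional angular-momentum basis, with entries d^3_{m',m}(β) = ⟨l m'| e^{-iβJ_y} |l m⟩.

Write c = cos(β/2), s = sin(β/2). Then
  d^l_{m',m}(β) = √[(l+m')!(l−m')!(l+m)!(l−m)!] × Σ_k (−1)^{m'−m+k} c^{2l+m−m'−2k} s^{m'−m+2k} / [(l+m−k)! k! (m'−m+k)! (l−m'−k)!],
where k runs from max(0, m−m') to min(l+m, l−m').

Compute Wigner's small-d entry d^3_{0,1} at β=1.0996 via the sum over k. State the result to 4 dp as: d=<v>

d=0.0117

d^3_{0,1}(β=1.0996) via Wigner's sum:
Half-angle: c=0.852629, s=0.522517. N=√(6·6·24·2)=41.569219
Admissible k: 1..3 (factorial args all ≥0)
  k=1: (−1)^0·41.5692/(12)·0.8526^5·0.5225^1 = +0.815627
  k=2: (−1)^1·41.5692/(4)·0.8526^3·0.5225^3 = -0.918952
  k=3: (−1)^2·41.5692/(12)·0.8526^1·0.5225^5 = +0.115041
d^3_{0,1}(1.0996) = +0.815627 -0.918952 +0.115041 = +0.011715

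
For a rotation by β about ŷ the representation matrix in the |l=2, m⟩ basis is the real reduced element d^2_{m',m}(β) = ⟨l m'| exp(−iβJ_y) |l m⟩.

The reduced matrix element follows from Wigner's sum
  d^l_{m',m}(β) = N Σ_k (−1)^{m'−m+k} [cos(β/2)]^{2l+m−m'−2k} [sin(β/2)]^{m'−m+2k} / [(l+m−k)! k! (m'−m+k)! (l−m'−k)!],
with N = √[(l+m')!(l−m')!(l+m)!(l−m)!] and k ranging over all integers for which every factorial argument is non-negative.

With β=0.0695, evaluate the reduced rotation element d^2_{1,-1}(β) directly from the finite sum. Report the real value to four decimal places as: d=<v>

d=0.0036

d^2_{1,-1}(β=0.0695) via Wigner's sum:
With c≡cos(β/2)=0.999396 and s≡sin(β/2)=0.034743, N=[6·1·1·6]^{1/2}=6.000000
Admissible k: 0..1 (factorial args all ≥0)
  k=0: (−1)^2·6.0000/(2)·0.9994^2·0.0347^2 = +0.003617
  k=1: (−1)^3·6.0000/(6)·0.9994^0·0.0347^4 = -0.000001
d^2_{1,-1}(0.0695) = +0.003617 -0.000001 = +0.003615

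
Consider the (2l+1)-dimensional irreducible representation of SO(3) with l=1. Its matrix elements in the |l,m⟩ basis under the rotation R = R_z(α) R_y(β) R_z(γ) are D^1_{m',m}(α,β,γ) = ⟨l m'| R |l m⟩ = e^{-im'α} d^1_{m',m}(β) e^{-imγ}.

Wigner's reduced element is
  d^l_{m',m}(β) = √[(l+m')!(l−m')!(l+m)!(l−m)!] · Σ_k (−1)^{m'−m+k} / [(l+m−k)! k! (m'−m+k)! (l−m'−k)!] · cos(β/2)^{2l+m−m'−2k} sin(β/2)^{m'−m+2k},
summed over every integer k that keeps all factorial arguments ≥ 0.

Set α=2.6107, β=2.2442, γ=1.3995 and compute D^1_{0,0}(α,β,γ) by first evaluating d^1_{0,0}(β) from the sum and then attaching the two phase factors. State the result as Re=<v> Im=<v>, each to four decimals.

First d^1_{0,0}(β=2.2442), then the phase factors e^{-i(0)α} and e^{-i(0)γ}:
With c≡cos(β/2)=0.433791 and s≡sin(β/2)=0.901013, N=[1·1·1·1]^{1/2}=1.000000
Admissible k: 0..1 (factorial args all ≥0)
  k=0: (−1)^0·1.0000/(1)·0.4338^2·0.9010^0 = +0.188175
  k=1: (−1)^1·1.0000/(1)·0.4338^0·0.9010^2 = -0.811825
d^1_{0,0}(2.2442) = +0.188175 -0.811825 = -0.623650
Phases: e^{-i·(0)·2.6107}=+1.000000+0.000000i, e^{-i·(0)·1.3995}=+1.000000+0.000000i ⇒ D=-0.623650+0.000000i

Re=-0.6237 Im=0.0000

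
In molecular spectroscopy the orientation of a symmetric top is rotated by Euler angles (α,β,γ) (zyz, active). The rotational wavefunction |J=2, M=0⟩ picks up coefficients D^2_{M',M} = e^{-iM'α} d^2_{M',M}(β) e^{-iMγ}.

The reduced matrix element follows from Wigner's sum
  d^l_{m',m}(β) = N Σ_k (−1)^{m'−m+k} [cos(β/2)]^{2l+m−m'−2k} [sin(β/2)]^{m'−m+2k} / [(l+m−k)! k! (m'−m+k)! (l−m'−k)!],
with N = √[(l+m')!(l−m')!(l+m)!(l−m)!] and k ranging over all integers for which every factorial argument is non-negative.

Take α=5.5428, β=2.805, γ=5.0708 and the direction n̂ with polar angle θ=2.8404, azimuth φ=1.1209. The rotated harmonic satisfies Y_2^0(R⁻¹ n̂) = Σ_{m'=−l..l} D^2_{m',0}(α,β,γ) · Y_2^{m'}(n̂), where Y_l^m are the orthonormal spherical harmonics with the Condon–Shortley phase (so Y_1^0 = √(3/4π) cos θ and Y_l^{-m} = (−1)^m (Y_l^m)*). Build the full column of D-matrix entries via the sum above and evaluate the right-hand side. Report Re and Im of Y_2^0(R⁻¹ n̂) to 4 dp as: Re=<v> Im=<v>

Need the full column D^2_{m',0} for m'=−2..2 at α=5.5428, β=2.805, γ=5.0708.
cos(β/2)=0.167503, sin(β/2)=0.985872
d^2_{-2,0}: single k=2 term ⇒ +0.066798;  D = +0.006005-0.066527i
d^2_{-1,0}: k∈[1..2] ⇒ +0.011349 -0.393151 = -0.381802;  D = -0.281849+0.257553i
d^2_{0,0}: k∈[0..2] ⇒ +0.000787 -0.109080 +0.944673 = +0.836380;  D = +0.836380+0.000000i
d^2_{1,0}: k∈[0..1] ⇒ -0.011349 +0.393151 = +0.381802;  D = +0.281849+0.257553i
d^2_{2,0}: single k=0 term ⇒ +0.066798;  D = +0.006005+0.066527i
Y_2^{m'}(θ=2.8404,φ=1.1209) and Σ D·Y over m':
  (+0.0060-0.0665i)·(-0.0211-0.0266i)  (-0.2818+0.2576i)·(-0.0952+0.1971i)  (+0.8364+0.0000i)·(+0.5475+0.0000i)  (+0.2818+0.2576i)·(+0.0952+0.1971i)  (+0.0060+0.0665i)·(-0.0211+0.0266i)
Y_2^0(R⁻¹ n̂) = +0.406264-0.000000i

Re=0.4063 Im=0.0000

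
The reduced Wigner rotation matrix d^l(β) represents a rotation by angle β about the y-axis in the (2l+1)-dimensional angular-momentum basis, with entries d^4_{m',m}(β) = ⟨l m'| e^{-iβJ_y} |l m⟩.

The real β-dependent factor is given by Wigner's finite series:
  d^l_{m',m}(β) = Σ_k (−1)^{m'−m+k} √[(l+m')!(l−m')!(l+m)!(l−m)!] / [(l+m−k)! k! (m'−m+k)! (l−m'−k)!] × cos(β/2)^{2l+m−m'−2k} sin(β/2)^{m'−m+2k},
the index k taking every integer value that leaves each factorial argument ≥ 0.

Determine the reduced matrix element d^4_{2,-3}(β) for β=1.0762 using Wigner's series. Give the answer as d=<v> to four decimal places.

d^4_{2,-3}(β=1.0762) via Wigner's sum:
c=cos(1.0762/2)=0.858684, s=sin(1.0762/2)=0.512505; N=√[720·2·1·5040]=2693.993318
k: max(0,(-3)−(2))=0 … min(4+(-3),4−(2))=1
  k=0: (−1)^5·2693.9933/(240)·0.8587^3·0.5125^5 = -0.251291
  k=1: (−1)^6·2693.9933/(720)·0.8587^1·0.5125^7 = +0.029839
d^4_{2,-3}(1.0762) = -0.251291 +0.029839 = -0.221452

d=-0.2215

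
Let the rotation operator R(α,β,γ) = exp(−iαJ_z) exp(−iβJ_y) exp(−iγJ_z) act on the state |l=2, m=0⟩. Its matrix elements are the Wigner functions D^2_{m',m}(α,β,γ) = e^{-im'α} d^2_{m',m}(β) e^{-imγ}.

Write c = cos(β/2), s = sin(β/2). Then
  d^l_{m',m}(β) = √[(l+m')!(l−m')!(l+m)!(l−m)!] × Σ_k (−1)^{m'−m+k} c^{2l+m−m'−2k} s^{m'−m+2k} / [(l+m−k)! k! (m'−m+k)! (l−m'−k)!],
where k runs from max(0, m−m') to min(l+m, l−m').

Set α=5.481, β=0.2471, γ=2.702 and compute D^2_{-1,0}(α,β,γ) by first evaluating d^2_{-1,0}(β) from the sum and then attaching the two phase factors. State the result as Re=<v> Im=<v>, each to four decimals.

Split into d^2_{-1,0}(β=0.2471) × two z-phases.
With c≡cos(β/2)=0.992377 and s≡sin(β/2)=0.123236, N=[1·6·2·2]^{1/2}=4.898979
Admissible k: 1..2 (factorial args all ≥0)
  k=1: (−1)^0·4.8990/(2)·0.9924^3·0.1232^1 = +0.295015
  k=2: (−1)^1·4.8990/(2)·0.9924^1·0.1232^3 = -0.004550
d^2_{-1,0}(0.2471) = +0.295015 -0.004550 = +0.290465
Phases: e^{-i·(-1)·5.481}=+0.695137-0.718877i, e^{-i·(0)·2.702}=+1.000000+0.000000i ⇒ D=+0.201913-0.208809i

Re=0.2019 Im=-0.2088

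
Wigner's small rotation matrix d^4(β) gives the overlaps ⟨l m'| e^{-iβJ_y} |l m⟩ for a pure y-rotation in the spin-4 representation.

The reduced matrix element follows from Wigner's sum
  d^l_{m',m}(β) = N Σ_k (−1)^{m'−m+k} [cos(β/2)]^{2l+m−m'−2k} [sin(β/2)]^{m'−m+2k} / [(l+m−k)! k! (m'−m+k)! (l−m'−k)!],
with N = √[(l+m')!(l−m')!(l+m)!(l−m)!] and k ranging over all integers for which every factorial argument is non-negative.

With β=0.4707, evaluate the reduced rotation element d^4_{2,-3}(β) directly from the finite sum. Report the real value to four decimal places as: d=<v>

d=-0.0070

d^4_{2,-3}(β=0.4707) via Wigner's sum:
With c≡cos(β/2)=0.972433 and s≡sin(β/2)=0.233183, N=[720·2·1·5040]^{1/2}=2693.993318
k: max(0,(-3)−(2))=0 … min(4+(-3),4−(2))=1
  k=0: (−1)^5·2693.9933/(240)·0.9724^3·0.2332^5 = -0.007116
  k=1: (−1)^6·2693.9933/(720)·0.9724^1·0.2332^7 = +0.000136
d^4_{2,-3}(0.4707) = -0.007116 +0.000136 = -0.006980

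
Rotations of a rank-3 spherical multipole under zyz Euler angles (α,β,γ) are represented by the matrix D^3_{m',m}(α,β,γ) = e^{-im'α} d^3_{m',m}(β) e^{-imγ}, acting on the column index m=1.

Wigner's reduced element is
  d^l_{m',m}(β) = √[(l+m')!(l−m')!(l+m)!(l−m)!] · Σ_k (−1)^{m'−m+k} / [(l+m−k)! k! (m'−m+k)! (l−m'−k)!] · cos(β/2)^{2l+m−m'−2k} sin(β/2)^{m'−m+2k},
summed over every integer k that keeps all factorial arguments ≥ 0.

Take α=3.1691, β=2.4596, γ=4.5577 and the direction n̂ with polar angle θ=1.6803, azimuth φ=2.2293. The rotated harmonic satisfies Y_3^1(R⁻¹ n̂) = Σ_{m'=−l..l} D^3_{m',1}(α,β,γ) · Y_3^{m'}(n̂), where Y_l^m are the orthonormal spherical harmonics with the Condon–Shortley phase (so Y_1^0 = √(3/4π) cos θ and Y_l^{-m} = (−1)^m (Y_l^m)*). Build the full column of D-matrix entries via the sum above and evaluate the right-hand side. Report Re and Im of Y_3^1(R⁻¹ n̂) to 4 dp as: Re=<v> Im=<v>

Need the full column D^3_{m',1} for m'=−3..3 at α=3.1691, β=2.4596, γ=4.5577.
cos(β/2)=0.334426, sin(β/2)=0.942422
d^3_{-3,1}: single k=4 term ⇒ +0.341686;  D = +0.080294-0.332118i
d^3_{-2,1}: k∈[3..4] ⇒ +0.198001 -0.786190 = -0.588189;  D = +0.122443-0.575303i
d^3_{-1,1}: k∈[2..4] ⇒ +0.066657 -0.705785 +0.700604 = +0.061476;  D = +0.011139-0.060458i
d^3_{0,1}: k∈[1..3] ⇒ +0.013656 -0.325349 +0.861227 = +0.549535;  D = -0.084668+0.542974i
d^3_{1,1}: k∈[0..2] ⇒ +0.001399 -0.088875 +0.529338 = +0.441862;  D = +0.056045-0.438293i
d^3_{2,1}: k∈[0..1] ⇒ -0.012467 +0.198001 = +0.185534;  D = -0.018462+0.184613i
d^3_{3,1}: single k=0 term ⇒ +0.043027;  D = +0.003102-0.042915i
Y_3^{m'}(θ=1.6803,φ=2.2293) and Σ D·Y over m':
  (+0.0803-0.3321i)·(+0.3767-0.1614i)  (+0.1224-0.5753i)·(+0.0277-0.1068i)  (+0.0111-0.0605i)·(+0.1848+0.2389i)  (-0.0847+0.5430i)·(+0.1199+0.0000i)  (+0.0560-0.4383i)·(-0.1848+0.2389i)  (-0.0185+0.1846i)·(+0.0277+0.1068i)  (+0.0031-0.0429i)·(-0.3767-0.1614i)
Y_3^1(R⁻¹ n̂) = -0.009029+0.002733i

Re=-0.0090 Im=0.0027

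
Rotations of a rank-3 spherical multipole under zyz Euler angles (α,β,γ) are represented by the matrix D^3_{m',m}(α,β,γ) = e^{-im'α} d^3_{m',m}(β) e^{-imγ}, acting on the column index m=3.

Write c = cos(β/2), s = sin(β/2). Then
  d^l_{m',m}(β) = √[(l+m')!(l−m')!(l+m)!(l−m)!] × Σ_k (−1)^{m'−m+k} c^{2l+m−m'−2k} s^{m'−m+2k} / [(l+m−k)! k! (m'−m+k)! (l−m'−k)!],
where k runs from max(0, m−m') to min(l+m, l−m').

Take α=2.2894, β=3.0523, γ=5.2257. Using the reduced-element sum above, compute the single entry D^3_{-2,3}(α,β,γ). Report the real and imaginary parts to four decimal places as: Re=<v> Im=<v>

Re=0.0112 Im=0.1082

D^3_{-2,3}(2.2894,3.0523,5.2257) = e^{-i·-2·2.2894}·d^3_{-2,3}(3.0523)·e^{-i·3·5.2257}. Compute d first:
Half-angle: c=0.044631, s=0.999004. N=√(1·120·720·1)=293.938769
k: max(0,(3)−(-2))=5 … min(3+(3),3−(-2))=5
  k=5: (−1)^0·293.9388/(120)·0.0446^1·0.9990^5 = +0.108781
d^3_{-2,3}(3.0523) = +0.108781
D = (-0.133192-0.991090i)·(+0.108781)·(-0.999524-0.030858i) = +0.011155+0.108207i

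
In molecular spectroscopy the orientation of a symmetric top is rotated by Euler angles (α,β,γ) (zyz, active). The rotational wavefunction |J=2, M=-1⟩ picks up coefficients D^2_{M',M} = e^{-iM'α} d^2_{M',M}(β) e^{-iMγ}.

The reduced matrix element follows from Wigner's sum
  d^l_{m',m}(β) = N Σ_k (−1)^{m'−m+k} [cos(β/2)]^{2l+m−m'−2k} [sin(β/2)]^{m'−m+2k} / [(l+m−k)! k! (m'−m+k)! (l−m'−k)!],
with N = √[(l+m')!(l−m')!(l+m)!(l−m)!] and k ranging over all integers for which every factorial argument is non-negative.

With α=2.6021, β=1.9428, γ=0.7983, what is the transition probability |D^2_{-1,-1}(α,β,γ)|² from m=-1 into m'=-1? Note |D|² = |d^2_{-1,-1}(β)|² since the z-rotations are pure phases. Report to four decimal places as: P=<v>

Split into d^2_{-1,-1}(β=1.9428) × two z-phases.
Half-angle: c=0.564144, s=0.825676. N=√(1·6·1·6)=6.000000
k: max(0,(-1)−(-1))=0 … min(2+(-1),2−(-1))=1
  k=0: (−1)^0·6.0000/(6)·0.5641^4·0.8257^0 = +0.101289
  k=1: (−1)^1·6.0000/(2)·0.5641^2·0.8257^2 = -0.650910
d^2_{-1,-1}(1.9428) = +0.101289 -0.650910 = -0.549622
|D^2_{-1,-1}|² = |d^2_{-1,-1}(β)|² = (-0.549622)² = 0.302084 (the z-rotation phases have unit modulus)

P=0.3021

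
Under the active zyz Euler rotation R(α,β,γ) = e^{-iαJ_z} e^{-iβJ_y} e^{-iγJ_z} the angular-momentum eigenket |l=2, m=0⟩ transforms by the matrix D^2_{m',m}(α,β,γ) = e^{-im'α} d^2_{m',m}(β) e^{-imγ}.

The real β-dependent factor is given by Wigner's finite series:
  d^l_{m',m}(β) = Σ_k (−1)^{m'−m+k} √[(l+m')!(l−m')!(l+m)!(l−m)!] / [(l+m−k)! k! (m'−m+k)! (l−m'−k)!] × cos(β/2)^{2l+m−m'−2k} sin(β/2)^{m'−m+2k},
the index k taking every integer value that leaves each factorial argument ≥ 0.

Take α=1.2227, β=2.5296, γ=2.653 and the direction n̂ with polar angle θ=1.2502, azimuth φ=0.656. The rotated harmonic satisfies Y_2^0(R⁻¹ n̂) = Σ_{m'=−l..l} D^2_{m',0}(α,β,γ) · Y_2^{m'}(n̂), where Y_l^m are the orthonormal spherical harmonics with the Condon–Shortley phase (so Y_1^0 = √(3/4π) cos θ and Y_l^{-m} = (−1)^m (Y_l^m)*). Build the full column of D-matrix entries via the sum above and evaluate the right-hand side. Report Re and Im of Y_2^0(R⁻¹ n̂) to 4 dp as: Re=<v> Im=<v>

Re=-0.2768 Im=0.0000

Need the full column D^2_{m',0} for m'=−2..2 at α=1.2227, β=2.5296, γ=2.653.
cos(β/2)=0.301243, sin(β/2)=0.953547
d^2_{-2,0}: single k=2 term ⇒ +0.202113;  D = -0.155079+0.129616i
d^2_{-1,0}: k∈[1..2] ⇒ +0.063851 -0.639764 = -0.575913;  D = -0.196449-0.541372i
d^2_{0,0}: k∈[0..2] ⇒ +0.008235 -0.330050 +0.826740 = +0.504925;  D = +0.504925+0.000000i
d^2_{1,0}: k∈[0..1] ⇒ -0.063851 +0.639764 = +0.575913;  D = +0.196449-0.541372i
d^2_{2,0}: single k=0 term ⇒ +0.202113;  D = -0.155079-0.129616i
Y_2^{m'}(θ=1.2502,φ=0.656) and Σ D·Y over m':
  (-0.1551+0.1296i)·(+0.0890-0.3363i)  (-0.1964-0.5414i)·(+0.1831-0.1409i)  (+0.5049+0.0000i)·(-0.2214+0.0000i)  (+0.1964-0.5414i)·(-0.1831-0.1409i)  (-0.1551-0.1296i)·(+0.0890+0.3363i)
Y_2^0(R⁻¹ n̂) = -0.276762+0.000000i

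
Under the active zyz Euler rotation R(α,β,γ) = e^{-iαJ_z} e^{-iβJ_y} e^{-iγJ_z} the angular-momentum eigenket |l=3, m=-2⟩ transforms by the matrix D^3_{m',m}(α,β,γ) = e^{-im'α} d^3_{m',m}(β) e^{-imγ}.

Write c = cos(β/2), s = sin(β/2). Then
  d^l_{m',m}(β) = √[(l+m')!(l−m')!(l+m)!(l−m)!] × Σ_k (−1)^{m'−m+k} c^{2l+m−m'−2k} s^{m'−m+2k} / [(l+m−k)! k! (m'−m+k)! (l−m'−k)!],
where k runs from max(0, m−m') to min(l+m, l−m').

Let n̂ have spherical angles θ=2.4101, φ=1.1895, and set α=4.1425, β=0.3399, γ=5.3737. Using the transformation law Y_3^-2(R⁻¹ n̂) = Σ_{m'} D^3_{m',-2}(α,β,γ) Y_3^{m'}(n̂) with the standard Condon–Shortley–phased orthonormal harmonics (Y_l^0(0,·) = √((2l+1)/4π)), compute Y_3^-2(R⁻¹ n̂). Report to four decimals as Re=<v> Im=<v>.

Re=0.1127 Im=0.0894

Need the full column D^3_{m',-2} for m'=−3..3 at α=4.1425, β=0.3399, γ=5.3737.
cos(β/2)=0.985593, sin(β/2)=0.169133
d^3_{-3,-2}: single k=1 term ⇒ +0.385294;  D = -0.145431-0.356794i
d^3_{-2,-2}: k∈[0..1] ⇒ +0.916614 -0.134964 = +0.781650;  D = +0.768620+0.142125i
d^3_{-1,-2}: k∈[0..1] ⇒ -0.497413 +0.029296 = -0.468117;  D = +0.320022-0.341643i
d^3_{0,-2}: k∈[0..1] ⇒ +0.147846 -0.004354 = +0.143492;  D = -0.035247-0.139096i
d^3_{1,-2}: k∈[0..1] ⇒ -0.029296 +0.000431 = -0.028865;  D = -0.027384-0.009127i
d^3_{2,-2}: k∈[0..1] ⇒ +0.003974 -0.000023 = +0.003951;  D = -0.003074+0.002482i
d^3_{3,-2}: single k=0 term ⇒ -0.000334;  D = +0.000036+0.000332i
Y_3^{m'}(θ=2.4101,φ=1.1895) and Σ D·Y over m':
  (-0.1454-0.3568i)·(-0.1132+0.0515i)  (+0.7686+0.1421i)·(+0.2454+0.2344i)  (+0.3200-0.3416i)·(+0.1421-0.3545i)  (-0.0352-0.1391i)·(+0.0641+0.0000i)  (-0.0274-0.0091i)·(-0.1421-0.3545i)  (-0.0031+0.0025i)·(+0.2454-0.2344i)  (+0.0000+0.0003i)·(+0.1132+0.0515i)
Y_3^-2(R⁻¹ n̂) = +0.112698+0.089417i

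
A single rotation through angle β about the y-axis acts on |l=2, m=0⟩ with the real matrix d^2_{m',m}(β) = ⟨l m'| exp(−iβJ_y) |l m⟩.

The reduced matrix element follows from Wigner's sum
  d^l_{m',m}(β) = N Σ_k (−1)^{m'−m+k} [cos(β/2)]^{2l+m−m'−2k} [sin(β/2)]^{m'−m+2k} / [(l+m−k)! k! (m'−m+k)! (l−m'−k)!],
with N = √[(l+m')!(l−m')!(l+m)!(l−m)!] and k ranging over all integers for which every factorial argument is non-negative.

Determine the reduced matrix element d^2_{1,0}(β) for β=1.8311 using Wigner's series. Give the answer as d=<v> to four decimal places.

d^2_{1,0}(β=1.8311) via Wigner's sum:
With c≡cos(β/2)=0.609355 and s≡sin(β/2)=0.792898, N=[6·1·2·2]^{1/2}=4.898979
Admissible k: 0..1 (factorial args all ≥0)
  k=0: (−1)^1·4.8990/(2)·0.6094^3·0.7929^1 = -0.439444
  k=1: (−1)^2·4.8990/(2)·0.6094^1·0.7929^3 = +0.744042
d^2_{1,0}(1.8311) = -0.439444 +0.744042 = +0.304598

d=0.3046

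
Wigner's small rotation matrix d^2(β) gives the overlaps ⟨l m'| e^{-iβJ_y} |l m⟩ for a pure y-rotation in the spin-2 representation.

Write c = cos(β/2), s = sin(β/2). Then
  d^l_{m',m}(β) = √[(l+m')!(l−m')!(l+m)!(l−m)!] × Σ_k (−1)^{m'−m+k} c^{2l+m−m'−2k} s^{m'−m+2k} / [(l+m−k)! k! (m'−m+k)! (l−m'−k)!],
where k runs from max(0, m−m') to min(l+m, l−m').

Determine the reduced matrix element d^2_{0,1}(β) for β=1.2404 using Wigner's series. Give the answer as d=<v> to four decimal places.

d=0.3758

d^2_{0,1}(β=1.2404) via Wigner's sum:
Half-angle: c=0.813762, s=0.581198. N=√(2·2·6·1)=4.898979
k: max(0,(1)−(0))=1 … min(2+(1),2−(0))=2
  k=1: (−1)^0·4.8990/(2)·0.8138^3·0.5812^1 = +0.767171
  k=2: (−1)^1·4.8990/(2)·0.8138^1·0.5812^3 = -0.391332
d^2_{0,1}(1.2404) = +0.767171 -0.391332 = +0.375839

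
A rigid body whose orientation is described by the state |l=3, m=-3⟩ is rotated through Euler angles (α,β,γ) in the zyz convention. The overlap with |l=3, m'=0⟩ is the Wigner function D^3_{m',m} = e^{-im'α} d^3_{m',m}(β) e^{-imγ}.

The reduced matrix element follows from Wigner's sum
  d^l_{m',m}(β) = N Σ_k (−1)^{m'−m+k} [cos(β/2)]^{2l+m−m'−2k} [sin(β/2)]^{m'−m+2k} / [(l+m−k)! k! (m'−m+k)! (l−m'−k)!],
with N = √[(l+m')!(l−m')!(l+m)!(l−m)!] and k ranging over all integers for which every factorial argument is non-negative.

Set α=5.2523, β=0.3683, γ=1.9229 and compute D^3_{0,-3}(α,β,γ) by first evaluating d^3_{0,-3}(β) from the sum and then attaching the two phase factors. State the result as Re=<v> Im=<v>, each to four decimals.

Re=-0.0227 Im=0.0128

Split into d^3_{0,-3}(β=0.3683) × two z-phases.
c=cos(0.3683/2)=0.983092, s=sin(0.3683/2)=0.183111; N=√[6·6·1·720]=160.996894
Admissible k: 0..0 (factorial args all ≥0)
  k=0: (−1)^3·160.9969/(36)·0.9831^3·0.1831^3 = -0.026088
d^3_{0,-3}(0.3683) = -0.026088
Phases: e^{-i·(0)·5.2523}=+1.000000+0.000000i, e^{-i·(-3)·1.9229}=+0.870546-0.492087i ⇒ D=-0.022711+0.012838i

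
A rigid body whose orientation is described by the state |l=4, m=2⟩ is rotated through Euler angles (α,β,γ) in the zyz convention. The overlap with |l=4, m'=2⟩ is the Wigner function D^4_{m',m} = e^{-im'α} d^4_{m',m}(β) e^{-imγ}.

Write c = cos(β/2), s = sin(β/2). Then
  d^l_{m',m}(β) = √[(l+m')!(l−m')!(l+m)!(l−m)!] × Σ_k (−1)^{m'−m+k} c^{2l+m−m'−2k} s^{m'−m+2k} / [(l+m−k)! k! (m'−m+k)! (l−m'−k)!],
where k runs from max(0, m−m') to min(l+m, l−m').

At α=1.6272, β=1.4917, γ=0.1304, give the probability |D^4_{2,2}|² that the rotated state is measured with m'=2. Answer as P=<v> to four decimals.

P=0.0204

Split into d^4_{2,2}(β=1.4917) × two z-phases.
With c≡cos(β/2)=0.734511 and s≡sin(β/2)=0.678596, N=[720·2·720·2]^{1/2}=1440.000000
k: max(0,(2)−(2))=0 … min(4+(2),4−(2))=2
  k=0: (−1)^0·1440.0000/(1440)·0.7345^8·0.6786^0 = +0.084720
  k=1: (−1)^1·1440.0000/(120)·0.7345^6·0.6786^2 = -0.867752
  k=2: (−1)^2·1440.0000/(96)·0.7345^4·0.6786^4 = +0.925831
d^4_{2,2}(1.4917) = +0.084720 -0.867752 +0.925831 = +0.142799
|D^4_{2,2}|² = |d^4_{2,2}(β)|² = (+0.142799)² = 0.020392 (the z-rotation phases have unit modulus)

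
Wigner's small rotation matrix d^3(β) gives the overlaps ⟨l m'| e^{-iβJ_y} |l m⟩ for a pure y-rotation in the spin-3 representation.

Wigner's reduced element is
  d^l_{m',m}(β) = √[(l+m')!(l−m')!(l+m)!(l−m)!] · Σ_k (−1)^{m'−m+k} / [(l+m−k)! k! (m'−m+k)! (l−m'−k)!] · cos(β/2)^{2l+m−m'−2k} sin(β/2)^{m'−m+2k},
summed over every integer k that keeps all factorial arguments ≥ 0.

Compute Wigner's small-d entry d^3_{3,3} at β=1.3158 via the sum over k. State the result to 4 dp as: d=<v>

d^3_{3,3}(β=1.3158) via Wigner's sum:
With c≡cos(β/2)=0.791278 and s≡sin(β/2)=0.611457, N=[720·1·720·1]^{1/2}=720.000000
The bounds max(0,m−m')=0 and min(l+m,l−m')=0 give 1 term
  k=0: (−1)^0·720.0000/(720)·0.7913^6·0.6115^0 = +0.245457
d^3_{3,3}(1.3158) = +0.245457

d=0.2455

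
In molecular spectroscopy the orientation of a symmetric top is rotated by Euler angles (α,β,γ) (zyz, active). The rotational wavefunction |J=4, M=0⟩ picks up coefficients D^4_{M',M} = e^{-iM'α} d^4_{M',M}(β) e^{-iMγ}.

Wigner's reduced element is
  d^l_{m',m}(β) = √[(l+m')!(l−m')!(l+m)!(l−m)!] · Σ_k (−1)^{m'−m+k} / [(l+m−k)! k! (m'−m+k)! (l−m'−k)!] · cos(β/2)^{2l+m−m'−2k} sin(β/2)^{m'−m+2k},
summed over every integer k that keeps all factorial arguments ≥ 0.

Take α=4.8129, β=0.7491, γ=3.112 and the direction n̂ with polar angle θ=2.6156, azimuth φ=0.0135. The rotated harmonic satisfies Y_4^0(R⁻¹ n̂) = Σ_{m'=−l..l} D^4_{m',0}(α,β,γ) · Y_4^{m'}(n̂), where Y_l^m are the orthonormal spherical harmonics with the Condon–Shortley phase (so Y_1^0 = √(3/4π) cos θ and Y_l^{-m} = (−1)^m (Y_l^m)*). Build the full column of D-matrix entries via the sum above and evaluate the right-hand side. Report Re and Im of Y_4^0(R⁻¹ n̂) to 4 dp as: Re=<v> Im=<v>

Re=-0.3474 Im=0.0000

Need the full column D^4_{m',0} for m'=−4..4 at α=4.8129, β=0.7491, γ=3.112.
cos(β/2)=0.930672, sin(β/2)=0.365854
d^4_{-4,0}: single k=4 term ⇒ +0.112452;  D = +0.103485+0.044002i
d^4_{-3,0}: k∈[3..4] ⇒ +0.404549 -0.062516 = +0.342032;  D = -0.101578+0.326601i
d^4_{-2,0}: k∈[2..4] ⇒ +0.825120 -0.340022 +0.019704 = +0.504802;  D = -0.494637-0.100794i
d^4_{-1,0}: k∈[1..4] ⇒ +0.989464 -0.917430 +0.141773 -0.003651 = +0.210156;  D = +0.021087-0.209096i
d^4_{0,0}: k∈[0..4] ⇒ +0.562826 -1.391605 +0.483860 -0.033232 +0.000321 = -0.377829;  D = -0.377829+0.000000i
d^4_{1,0}: k∈[0..3] ⇒ -0.989464 +0.917430 -0.141773 +0.003651 = -0.210156;  D = -0.021087-0.209096i
d^4_{2,0}: k∈[0..2] ⇒ +0.825120 -0.340022 +0.019704 = +0.504802;  D = -0.494637+0.100794i
d^4_{3,0}: k∈[0..1] ⇒ -0.404549 +0.062516 = -0.342032;  D = +0.101578+0.326601i
d^4_{4,0}: single k=0 term ⇒ +0.112452;  D = +0.103485-0.044002i
Y_4^{m'}(θ=2.6156,φ=0.0135) and Σ D·Y over m':
  (+0.1035+0.0440i)·(+0.0281-0.0015i)  (-0.1016+0.3266i)·(-0.1369+0.0055i)  (-0.4946-0.1008i)·(+0.3570-0.0096i)  (+0.0211-0.2091i)·(-0.4592+0.0062i)  (-0.3778+0.0000i)·(+0.0149+0.0000i)  (-0.0211-0.2091i)·(+0.4592+0.0062i)  (-0.4946+0.1008i)·(+0.3570+0.0096i)  (+0.1016+0.3266i)·(+0.1369+0.0055i)  (+0.1035-0.0440i)·(+0.0281+0.0015i)
Y_4^0(R⁻¹ n̂) = -0.347416+0.000000i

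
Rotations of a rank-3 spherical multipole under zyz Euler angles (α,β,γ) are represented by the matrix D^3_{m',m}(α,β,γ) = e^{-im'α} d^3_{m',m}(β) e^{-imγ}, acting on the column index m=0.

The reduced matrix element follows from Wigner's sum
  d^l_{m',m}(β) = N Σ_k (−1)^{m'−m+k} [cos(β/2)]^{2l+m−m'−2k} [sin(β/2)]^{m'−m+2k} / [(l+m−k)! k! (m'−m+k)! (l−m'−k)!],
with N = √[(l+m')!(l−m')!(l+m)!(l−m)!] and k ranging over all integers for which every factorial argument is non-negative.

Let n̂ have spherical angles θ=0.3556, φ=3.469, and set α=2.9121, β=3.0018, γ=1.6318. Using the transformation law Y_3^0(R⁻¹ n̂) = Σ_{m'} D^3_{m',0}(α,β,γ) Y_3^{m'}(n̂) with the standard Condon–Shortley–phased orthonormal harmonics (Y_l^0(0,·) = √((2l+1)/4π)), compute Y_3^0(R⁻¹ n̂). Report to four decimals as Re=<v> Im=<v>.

Re=-0.3095 Im=0.0000

Need the full column D^3_{m',0} for m'=−3..3 at α=2.9121, β=3.0018, γ=1.6318.
cos(β/2)=0.069839, sin(β/2)=0.997558
d^3_{-3,0}: single k=3 term ⇒ +0.001512;  D = -0.001168+0.000961i
d^3_{-2,0}: k∈[2..3] ⇒ +0.000130 -0.026455 = -0.026326;  D = -0.023601+0.011663i
d^3_{-1,0}: k∈[1..3] ⇒ +0.000006 -0.003514 +0.238992 = +0.235483;  D = -0.229309+0.053569i
d^3_{0,0}: k∈[0..3] ⇒ +0.000000 -0.000213 +0.043471 -0.985439 = -0.942181;  D = -0.942181+0.000000i
d^3_{1,0}: k∈[0..2] ⇒ -0.000006 +0.003514 -0.238992 = -0.235483;  D = +0.229309+0.053569i
d^3_{2,0}: k∈[0..1] ⇒ +0.000130 -0.026455 = -0.026326;  D = -0.023601-0.011663i
d^3_{3,0}: single k=0 term ⇒ -0.001512;  D = +0.001168+0.000961i
Y_3^{m'}(θ=0.3556,φ=3.469) and Σ D·Y over m':
  (-0.0012+0.0010i)·(-0.0098+0.0146i)  (-0.0236+0.0117i)·(+0.0921-0.0707i)  (-0.2293+0.0536i)·(-0.3616+0.1228i)  (-0.9422+0.0000i)·(+0.4876+0.0000i)  (+0.2293+0.0536i)·(+0.3616+0.1228i)  (-0.0236-0.0117i)·(+0.0921+0.0707i)  (+0.0012+0.0010i)·(+0.0098+0.0146i)
Y_3^0(R⁻¹ n̂) = -0.309478-0.000000i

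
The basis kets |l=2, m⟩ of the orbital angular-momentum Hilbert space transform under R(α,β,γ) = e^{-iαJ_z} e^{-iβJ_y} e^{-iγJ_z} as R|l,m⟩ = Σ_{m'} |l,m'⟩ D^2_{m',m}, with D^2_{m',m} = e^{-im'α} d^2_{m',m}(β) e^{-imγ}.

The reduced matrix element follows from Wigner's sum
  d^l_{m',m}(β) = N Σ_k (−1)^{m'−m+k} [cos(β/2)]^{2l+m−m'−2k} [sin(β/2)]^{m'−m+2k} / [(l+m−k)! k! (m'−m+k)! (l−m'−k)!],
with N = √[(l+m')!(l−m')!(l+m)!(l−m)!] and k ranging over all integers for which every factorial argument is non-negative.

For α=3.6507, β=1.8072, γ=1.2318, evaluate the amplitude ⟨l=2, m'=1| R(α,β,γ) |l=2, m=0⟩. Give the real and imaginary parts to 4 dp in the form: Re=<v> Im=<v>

Re=-0.2435 Im=0.1359

First d^2_{1,0}(β=1.8072), then the phase factors e^{-i(1)α} and e^{-i(0)γ}:
c=cos(1.8072/2)=0.618786, s=sin(1.8072/2)=0.785560; N=√[6·1·2·2]=4.898979
k: max(0,(0)−(1))=0 … min(2+(0),2−(1))=1
  k=0: (−1)^1·4.8990/(2)·0.6188^3·0.7856^1 = -0.455907
  k=1: (−1)^2·4.8990/(2)·0.6188^1·0.7856^3 = +0.734774
d^2_{1,0}(1.8072) = -0.455907 +0.734774 = +0.278867
Attach z-rotation phases: D = e^{-i(1)(3.6507)}·(+0.278867)·e^{-i(0)(1.2318)} = -0.243501+0.135919i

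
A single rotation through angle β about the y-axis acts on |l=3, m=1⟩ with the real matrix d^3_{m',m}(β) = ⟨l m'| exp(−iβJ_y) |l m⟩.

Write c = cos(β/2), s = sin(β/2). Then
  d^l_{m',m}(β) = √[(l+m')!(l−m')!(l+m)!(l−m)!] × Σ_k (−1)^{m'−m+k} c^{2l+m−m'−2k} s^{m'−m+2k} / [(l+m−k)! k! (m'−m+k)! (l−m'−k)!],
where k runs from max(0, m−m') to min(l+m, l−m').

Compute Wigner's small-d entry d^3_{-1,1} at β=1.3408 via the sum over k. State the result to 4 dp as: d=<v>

d^3_{-1,1}(β=1.3408) via Wigner's sum:
With c≡cos(β/2)=0.783573 and s≡sin(β/2)=0.621299, N=[2·24·24·2]^{1/2}=48.000000
Admissible k: 2..4 (factorial args all ≥0)
  k=2: (−1)^0·48.0000/(8)·0.7836^4·0.6213^2 = +0.873115
  k=3: (−1)^1·48.0000/(6)·0.7836^2·0.6213^4 = -0.731902
  k=4: (−1)^2·48.0000/(48)·0.7836^0·0.6213^6 = +0.057518
d^3_{-1,1}(1.3408) = +0.873115 -0.731902 +0.057518 = +0.198731

d=0.1987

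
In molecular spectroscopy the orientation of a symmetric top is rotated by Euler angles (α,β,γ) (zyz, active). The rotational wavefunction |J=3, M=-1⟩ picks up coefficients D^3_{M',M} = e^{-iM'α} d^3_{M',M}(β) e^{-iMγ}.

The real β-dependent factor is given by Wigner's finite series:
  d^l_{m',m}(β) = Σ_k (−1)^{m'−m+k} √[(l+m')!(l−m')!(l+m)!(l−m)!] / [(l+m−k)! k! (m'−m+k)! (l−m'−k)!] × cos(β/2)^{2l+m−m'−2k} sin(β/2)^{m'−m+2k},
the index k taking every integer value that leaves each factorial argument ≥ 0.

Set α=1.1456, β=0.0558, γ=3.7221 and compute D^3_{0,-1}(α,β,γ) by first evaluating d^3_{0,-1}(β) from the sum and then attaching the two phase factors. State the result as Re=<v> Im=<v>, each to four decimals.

Re=0.0805 Im=0.0528

Split into d^3_{0,-1}(β=0.0558) × two z-phases.
c=cos(0.0558/2)=0.999611, s=sin(0.0558/2)=0.027896; N=√[6·6·2·24]=41.569219
Admissible k: 0..2 (factorial args all ≥0)
  k=0: (−1)^1·41.5692/(12)·0.9996^5·0.0279^1 = -0.096448
  k=1: (−1)^2·41.5692/(4)·0.9996^3·0.0279^3 = +0.000225
  k=2: (−1)^3·41.5692/(12)·0.9996^1·0.0279^5 = -0.000000
d^3_{0,-1}(0.0558) = -0.096448 +0.000225 -0.000000 = -0.096223
D = (+1.000000+0.000000i)·(-0.096223)·(-0.836185-0.548448i) = +0.080460+0.052773i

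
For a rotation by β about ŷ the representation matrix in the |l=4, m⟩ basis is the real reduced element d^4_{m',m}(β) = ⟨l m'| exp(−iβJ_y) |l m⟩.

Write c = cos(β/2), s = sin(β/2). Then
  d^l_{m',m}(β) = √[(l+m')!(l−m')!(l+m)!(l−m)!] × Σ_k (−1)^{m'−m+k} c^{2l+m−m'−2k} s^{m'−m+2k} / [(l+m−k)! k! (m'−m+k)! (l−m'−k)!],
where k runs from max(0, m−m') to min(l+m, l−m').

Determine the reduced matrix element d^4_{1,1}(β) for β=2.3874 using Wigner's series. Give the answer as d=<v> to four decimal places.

d=-0.4956

d^4_{1,1}(β=2.3874) via Wigner's sum:
Half-angle: c=0.368222, s=0.929738. N=√(120·6·120·6)=720.000000
k: max(0,(1)−(1))=0 … min(4+(1),4−(1))=3
  k=0: (−1)^0·720.0000/(720)·0.3682^8·0.9297^0 = +0.000338
  k=1: (−1)^1·720.0000/(48)·0.3682^6·0.9297^2 = -0.032320
  k=2: (−1)^2·720.0000/(24)·0.3682^4·0.9297^4 = +0.412101
  k=3: (−1)^3·720.0000/(72)·0.3682^2·0.9297^6 = -0.875756
d^4_{1,1}(2.3874) = +0.000338 -0.032320 +0.412101 -0.875756 = -0.495637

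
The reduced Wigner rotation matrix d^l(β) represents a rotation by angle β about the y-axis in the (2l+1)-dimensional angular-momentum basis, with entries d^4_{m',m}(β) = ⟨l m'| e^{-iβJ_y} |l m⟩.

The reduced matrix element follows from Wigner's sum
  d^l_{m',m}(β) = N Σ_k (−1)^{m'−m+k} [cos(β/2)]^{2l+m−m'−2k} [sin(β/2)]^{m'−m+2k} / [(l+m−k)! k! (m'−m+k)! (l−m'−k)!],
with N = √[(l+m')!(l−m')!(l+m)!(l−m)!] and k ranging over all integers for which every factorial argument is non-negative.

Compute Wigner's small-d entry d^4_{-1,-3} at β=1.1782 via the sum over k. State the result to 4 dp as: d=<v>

d^4_{-1,-3}(β=1.1782) via Wigner's sum:
Half-angle: c=0.831441, s=0.555613. N=√(6·120·1·5040)=1904.940944
k∈{0,1} keeps every argument non-negative
  k=0: (−1)^2·1904.9409/(240)·0.8314^6·0.5556^2 = +0.809476
  k=1: (−1)^3·1904.9409/(144)·0.8314^4·0.5556^4 = -0.602469
d^4_{-1,-3}(1.1782) = +0.809476 -0.602469 = +0.207007

d=0.2070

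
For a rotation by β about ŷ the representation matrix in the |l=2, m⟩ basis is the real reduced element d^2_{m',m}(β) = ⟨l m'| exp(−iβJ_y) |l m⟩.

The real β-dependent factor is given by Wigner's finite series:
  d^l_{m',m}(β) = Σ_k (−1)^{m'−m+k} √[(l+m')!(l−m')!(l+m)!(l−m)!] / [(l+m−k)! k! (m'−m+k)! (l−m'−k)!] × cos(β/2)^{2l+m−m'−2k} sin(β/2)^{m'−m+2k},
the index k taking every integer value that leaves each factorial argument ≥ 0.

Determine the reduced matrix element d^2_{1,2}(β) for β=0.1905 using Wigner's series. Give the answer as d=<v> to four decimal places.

d=0.1876

d^2_{1,2}(β=0.1905) via Wigner's sum:
Half-angle: c=0.995467, s=0.095106. N=√(6·1·24·1)=12.000000
Admissible k: 1..1 (factorial args all ≥0)
  k=1: (−1)^0·12.0000/(6)·0.9955^3·0.0951^1 = +0.187637
d^2_{1,2}(0.1905) = +0.187637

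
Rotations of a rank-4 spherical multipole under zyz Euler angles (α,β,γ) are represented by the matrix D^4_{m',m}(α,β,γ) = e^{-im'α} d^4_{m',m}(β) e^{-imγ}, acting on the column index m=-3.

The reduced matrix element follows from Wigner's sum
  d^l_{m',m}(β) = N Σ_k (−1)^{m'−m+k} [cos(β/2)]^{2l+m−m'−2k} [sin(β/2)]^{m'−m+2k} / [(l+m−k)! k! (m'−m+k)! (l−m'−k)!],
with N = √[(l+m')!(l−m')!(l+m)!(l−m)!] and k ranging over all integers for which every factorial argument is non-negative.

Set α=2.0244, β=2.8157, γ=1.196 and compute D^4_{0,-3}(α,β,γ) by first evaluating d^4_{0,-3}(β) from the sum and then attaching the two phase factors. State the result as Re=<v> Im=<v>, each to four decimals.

D^4_{0,-3}(2.0244,2.8157,1.196) = e^{-i·0·2.0244}·d^4_{0,-3}(2.8157)·e^{-i·-3·1.196}. Compute d first:
Half-angle: c=0.162226, s=0.986754. N=√(24·24·1·5040)=1703.830978
The bounds max(0,m−m')=0 and min(l+m,l−m')=1 give 2 terms
  k=0: (−1)^3·1703.8310/(144)·0.1622^5·0.9868^3 = -0.001277
  k=1: (−1)^4·1703.8310/(144)·0.1622^3·0.9868^5 = +0.047257
d^4_{0,-3}(2.8157) = -0.001277 +0.047257 = +0.045980
D = (+1.000000+0.000000i)·(+0.045980)·(-0.902004-0.431728i) = -0.041474-0.019851i

Re=-0.0415 Im=-0.0199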